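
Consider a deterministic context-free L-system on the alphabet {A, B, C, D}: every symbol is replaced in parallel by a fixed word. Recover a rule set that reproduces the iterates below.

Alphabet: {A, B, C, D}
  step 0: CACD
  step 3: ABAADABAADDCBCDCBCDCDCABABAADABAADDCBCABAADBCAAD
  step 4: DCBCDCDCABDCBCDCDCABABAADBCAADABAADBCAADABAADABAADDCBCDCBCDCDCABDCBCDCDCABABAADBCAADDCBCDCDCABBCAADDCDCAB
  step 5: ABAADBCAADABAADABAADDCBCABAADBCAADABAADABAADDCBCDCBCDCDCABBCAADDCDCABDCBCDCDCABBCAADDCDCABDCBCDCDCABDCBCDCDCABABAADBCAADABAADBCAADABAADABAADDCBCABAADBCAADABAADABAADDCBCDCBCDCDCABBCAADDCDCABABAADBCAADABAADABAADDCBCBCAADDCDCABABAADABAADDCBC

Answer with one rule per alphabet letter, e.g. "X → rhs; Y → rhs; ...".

  step 4 ⇒ step 5: DCBCDCDCABDCBCDCDCABABAADBCAADABAADBCAADABAADABAADDCBCDCBCDCDCABDCBCDCDCABABAADBCAADDCBCDCDCABBCAADDCDCAB ⇒ AB·AAD·BC·AAD·AB·AAD·AB·AAD·DC·BC·AB·AAD·BC·AAD·AB·AAD·AB·AAD·DC·BC·DC·BC·DC·DC·AB·BC·AAD·DC·DC·AB·DC·BC·DC·DC·AB·BC·AAD·DC·DC·AB·DC·BC·DC·DC·AB·DC·BC·DC·DC·AB·AB·AAD·BC·AAD·AB·AAD·BC·AAD·AB·AAD·AB·AAD·DC·BC·AB·AAD·BC·AAD·AB·AAD·AB·AAD·DC·BC·DC·BC·DC·DC·AB·BC·AAD·DC·DC·AB·AB·AAD·BC·AAD·AB·AAD·AB·AAD·DC·BC·BC·AAD·DC·DC·AB·AB·AAD·AB·AAD·DC·BC
    A ↦ DC
    B ↦ BC
    C ↦ AAD
    D ↦ AB

A->DC, B->BC, C->AAD, D->AB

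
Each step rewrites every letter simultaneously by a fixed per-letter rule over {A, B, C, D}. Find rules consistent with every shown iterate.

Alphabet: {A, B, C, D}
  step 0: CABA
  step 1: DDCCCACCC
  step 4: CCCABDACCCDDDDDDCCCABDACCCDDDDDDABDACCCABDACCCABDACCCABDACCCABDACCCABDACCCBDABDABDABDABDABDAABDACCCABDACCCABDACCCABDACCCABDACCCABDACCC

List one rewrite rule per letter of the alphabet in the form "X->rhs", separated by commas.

  step 0 ⇒ step 1: CABA ⇒ DD·CCC·A·CCC
    A ↦ CCC
    B ↦ A
    C ↦ DD
    D ↦ BDA  (constrained at step 1)

A->CCC, B->A, C->DD, D->BDA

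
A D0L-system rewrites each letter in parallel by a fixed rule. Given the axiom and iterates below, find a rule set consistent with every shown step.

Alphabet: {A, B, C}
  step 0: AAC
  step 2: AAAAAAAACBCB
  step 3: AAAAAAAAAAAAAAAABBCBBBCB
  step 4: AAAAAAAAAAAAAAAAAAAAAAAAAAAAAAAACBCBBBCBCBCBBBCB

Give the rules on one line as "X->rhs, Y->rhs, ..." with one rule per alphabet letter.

  step 3 ⇒ step 4: AAAAAAAAAAAAAAAABBCBBBCB ⇒ AA·AA·AA·AA·AA·AA·AA·AA·AA·AA·AA·AA·AA·AA·AA·AA·CB·CB·BB·CB·CB·CB·BB·CB
    A ↦ AA
    B ↦ CB
    C ↦ BB

A->AA, B->CB, C->BB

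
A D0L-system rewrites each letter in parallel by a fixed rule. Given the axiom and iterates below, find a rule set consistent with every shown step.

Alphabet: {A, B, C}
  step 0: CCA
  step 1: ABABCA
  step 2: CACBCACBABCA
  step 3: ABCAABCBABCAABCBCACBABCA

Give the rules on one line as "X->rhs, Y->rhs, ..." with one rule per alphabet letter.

  step 2 ⇒ step 3: CACBCACBABCA ⇒ AB·CA·AB·CB·AB·CA·AB·CB·CA·CB·AB·CA
    A ↦ CA
    B ↦ CB
    C ↦ AB

A->CA, B->CB, C->AB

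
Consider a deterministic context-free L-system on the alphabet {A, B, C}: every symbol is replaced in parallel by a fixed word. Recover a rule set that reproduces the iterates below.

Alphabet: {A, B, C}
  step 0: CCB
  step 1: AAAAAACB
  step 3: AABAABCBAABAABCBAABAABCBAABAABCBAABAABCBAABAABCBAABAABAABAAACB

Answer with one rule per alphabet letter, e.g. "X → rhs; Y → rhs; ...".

  step 0 ⇒ step 1: CCB ⇒ AAA·AAA·CB
    B ↦ CB
    C ↦ AAA
    A ↦ AAB  (constrained at step 1)

A->AAB, B->CB, C->AAA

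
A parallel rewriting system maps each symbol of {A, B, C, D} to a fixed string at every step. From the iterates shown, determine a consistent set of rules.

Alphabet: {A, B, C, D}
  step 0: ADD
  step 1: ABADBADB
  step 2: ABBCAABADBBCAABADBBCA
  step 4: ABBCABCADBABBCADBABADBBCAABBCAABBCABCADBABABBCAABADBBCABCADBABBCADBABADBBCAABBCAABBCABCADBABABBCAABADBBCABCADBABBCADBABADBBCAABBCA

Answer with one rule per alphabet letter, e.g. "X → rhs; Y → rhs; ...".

A->AB, B->BCA, C->DB, D->ADB

  step 1 ⇒ step 2: ABADBADB ⇒ AB·BCA·AB·ADB·BCA·AB·ADB·BCA
    A ↦ AB
    B ↦ BCA
    D ↦ ADB
    C ↦ DB  (constrained at step 2)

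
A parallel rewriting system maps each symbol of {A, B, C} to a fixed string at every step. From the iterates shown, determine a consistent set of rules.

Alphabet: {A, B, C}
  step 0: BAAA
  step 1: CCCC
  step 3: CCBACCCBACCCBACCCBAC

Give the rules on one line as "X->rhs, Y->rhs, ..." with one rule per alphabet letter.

  step 0 ⇒ step 1: BAAA ⇒ C·C·C·C
    A ↦ C
    B ↦ C
    C ↦ BAC  (constrained at step 1)

A->C, B->C, C->BAC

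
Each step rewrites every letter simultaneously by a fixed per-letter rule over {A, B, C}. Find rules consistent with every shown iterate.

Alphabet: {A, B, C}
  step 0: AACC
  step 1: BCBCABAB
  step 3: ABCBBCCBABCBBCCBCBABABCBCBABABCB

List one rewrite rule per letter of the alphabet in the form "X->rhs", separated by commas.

A->BC, B->CB, C->AB

  step 0 ⇒ step 1: AACC ⇒ BC·BC·AB·AB
    A ↦ BC
    C ↦ AB
    B ↦ CB  (constrained at step 1)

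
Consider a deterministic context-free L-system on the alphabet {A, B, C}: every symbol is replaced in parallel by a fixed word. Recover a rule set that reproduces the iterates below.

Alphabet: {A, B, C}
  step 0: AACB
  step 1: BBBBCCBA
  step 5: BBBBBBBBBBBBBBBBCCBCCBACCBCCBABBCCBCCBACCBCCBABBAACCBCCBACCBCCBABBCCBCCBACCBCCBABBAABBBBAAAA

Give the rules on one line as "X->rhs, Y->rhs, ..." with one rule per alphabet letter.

A->BB, B->A, C->CCB

  step 0 ⇒ step 1: AACB ⇒ BB·BB·CCB·A
    A ↦ BB
    B ↦ A
    C ↦ CCB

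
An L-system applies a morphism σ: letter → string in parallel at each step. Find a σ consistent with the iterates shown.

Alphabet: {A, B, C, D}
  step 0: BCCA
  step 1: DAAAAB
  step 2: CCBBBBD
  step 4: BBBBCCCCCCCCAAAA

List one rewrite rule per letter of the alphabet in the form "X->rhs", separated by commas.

  step 1 ⇒ step 2: DAAAAB ⇒ CC·B·B·B·B·D
    A ↦ B
    B ↦ D
    D ↦ CC
  step 0 ⇒ step 1: BCCA ⇒ D·AA·AA·B
    C ↦ AA

A->B, B->D, C->AA, D->CC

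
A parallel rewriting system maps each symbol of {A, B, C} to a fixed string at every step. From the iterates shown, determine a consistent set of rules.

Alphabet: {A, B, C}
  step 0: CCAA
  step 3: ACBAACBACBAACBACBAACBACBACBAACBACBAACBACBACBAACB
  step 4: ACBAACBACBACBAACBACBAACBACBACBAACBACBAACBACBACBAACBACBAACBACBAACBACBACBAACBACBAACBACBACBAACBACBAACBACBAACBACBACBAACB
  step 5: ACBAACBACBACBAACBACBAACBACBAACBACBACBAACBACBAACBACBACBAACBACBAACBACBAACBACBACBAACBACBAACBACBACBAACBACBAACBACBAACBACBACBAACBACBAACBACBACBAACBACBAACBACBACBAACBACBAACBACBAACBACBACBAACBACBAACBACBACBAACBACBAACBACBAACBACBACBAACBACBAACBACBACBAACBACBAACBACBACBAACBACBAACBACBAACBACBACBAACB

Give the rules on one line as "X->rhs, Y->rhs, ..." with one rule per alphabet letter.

  step 4 ⇒ step 5: ACBAACBACBACBAACBACBAACBACBACBAACBACBAACBACBACBAACBACBAACBACBAACBACBACBAACBACBAACBACBACBAACBACBAACBACBAACBACBACBAACB ⇒ ACB·A·ACB·ACB·ACB·A·ACB·ACB·A·ACB·ACB·A·ACB·ACB·ACB·A·ACB·ACB·A·ACB·ACB·ACB·A·ACB·ACB·A·ACB·ACB·A·ACB·ACB·ACB·A·ACB·ACB·A·ACB·ACB·ACB·A·ACB·ACB·A·ACB·ACB·A·ACB·ACB·ACB·A·ACB·ACB·A·ACB·ACB·ACB·A·ACB·ACB·A·ACB·ACB·ACB·A·ACB·ACB·A·ACB·ACB·A·ACB·ACB·ACB·A·ACB·ACB·A·ACB·ACB·ACB·A·ACB·ACB·A·ACB·ACB·A·ACB·ACB·ACB·A·ACB·ACB·A·ACB·ACB·ACB·A·ACB·ACB·A·ACB·ACB·ACB·A·ACB·ACB·A·ACB·ACB·A·ACB·ACB·ACB·A·ACB
    A ↦ ACB
    B ↦ ACB
    C ↦ A

A->ACB, B->ACB, C->A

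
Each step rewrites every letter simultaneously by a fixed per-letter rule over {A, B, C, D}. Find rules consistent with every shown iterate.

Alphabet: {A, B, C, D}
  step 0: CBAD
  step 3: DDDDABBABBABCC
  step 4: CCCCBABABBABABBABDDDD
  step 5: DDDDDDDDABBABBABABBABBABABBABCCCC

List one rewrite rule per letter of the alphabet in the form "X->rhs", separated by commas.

A->B, B->AB, C->DD, D->C

  step 4 ⇒ step 5: CCCCBABABBABABBABDDDD ⇒ DD·DD·DD·DD·AB·B·AB·B·AB·AB·B·AB·B·AB·AB·B·AB·C·C·C·C
    A ↦ B
    B ↦ AB
    C ↦ DD
    D ↦ C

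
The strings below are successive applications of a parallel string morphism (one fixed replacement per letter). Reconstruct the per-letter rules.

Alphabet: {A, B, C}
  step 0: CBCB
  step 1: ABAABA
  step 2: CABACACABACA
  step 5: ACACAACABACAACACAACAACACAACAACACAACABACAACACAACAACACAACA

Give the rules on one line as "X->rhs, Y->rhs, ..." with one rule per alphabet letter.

A->CA, B->BA, C->A

  step 1 ⇒ step 2: ABAABA ⇒ CA·BA·CA·CA·BA·CA
    A ↦ CA
    B ↦ BA
  step 0 ⇒ step 1: CBCB ⇒ A·BA·A·BA
    C ↦ A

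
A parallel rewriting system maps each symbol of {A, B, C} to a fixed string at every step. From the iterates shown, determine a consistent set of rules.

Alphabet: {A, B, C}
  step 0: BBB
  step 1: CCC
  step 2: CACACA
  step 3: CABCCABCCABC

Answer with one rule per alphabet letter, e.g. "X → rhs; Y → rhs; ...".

  step 2 ⇒ step 3: CACACA ⇒ CA·BC·CA·BC·CA·BC
    A ↦ BC
    C ↦ CA
  step 0 ⇒ step 1: BBB ⇒ C·C·C
    B ↦ C

A->BC, B->C, C->CA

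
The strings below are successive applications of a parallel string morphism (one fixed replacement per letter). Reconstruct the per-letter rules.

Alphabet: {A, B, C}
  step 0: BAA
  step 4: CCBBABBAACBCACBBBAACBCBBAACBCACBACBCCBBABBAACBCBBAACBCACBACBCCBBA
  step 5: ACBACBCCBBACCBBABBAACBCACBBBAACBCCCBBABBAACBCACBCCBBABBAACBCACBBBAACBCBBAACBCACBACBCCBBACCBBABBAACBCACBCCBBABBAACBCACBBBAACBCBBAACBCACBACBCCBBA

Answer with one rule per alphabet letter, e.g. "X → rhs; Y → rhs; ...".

A->BBA, B->C, C->ACB

  step 4 ⇒ step 5: CCBBABBAACBCACBBBAACBCBBAACBCACBACBCCBBABBAACBCBBAACBCACBACBCCBBA ⇒ ACB·ACB·C·C·BBA·C·C·BBA·BBA·ACB·C·ACB·BBA·ACB·C·C·C·BBA·BBA·ACB·C·ACB·C·C·BBA·BBA·ACB·C·ACB·BBA·ACB·C·BBA·ACB·C·ACB·ACB·C·C·BBA·C·C·BBA·BBA·ACB·C·ACB·C·C·BBA·BBA·ACB·C·ACB·BBA·ACB·C·BBA·ACB·C·ACB·ACB·C·C·BBA
    A ↦ BBA
    B ↦ C
    C ↦ ACB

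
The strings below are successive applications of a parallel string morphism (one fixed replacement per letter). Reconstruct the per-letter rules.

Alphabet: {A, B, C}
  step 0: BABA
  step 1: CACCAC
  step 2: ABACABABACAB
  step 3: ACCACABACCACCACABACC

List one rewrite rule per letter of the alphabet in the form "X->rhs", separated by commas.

  step 2 ⇒ step 3: ABACABABACAB ⇒ AC·C·AC·AB·AC·C·AC·C·AC·AB·AC·C
    A ↦ AC
    B ↦ C
    C ↦ AB

A->AC, B->C, C->AB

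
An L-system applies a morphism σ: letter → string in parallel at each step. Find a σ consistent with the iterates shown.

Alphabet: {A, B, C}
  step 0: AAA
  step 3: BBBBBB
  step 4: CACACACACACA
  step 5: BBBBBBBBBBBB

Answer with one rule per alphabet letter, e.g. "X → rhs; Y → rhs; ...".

  step 4 ⇒ step 5: CACACACACACA ⇒ B·B·B·B·B·B·B·B·B·B·B·B
    A ↦ B
    C ↦ B
  step 3 ⇒ step 4: BBBBBB ⇒ CA·CA·CA·CA·CA·CA
    B ↦ CA

A->B, B->CA, C->B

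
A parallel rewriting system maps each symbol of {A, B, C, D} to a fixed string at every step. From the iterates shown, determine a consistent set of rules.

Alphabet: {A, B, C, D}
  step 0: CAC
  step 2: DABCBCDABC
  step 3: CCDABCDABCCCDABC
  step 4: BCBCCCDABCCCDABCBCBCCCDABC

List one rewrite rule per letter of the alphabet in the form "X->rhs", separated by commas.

A->C, B->DA, C->BC, D->C

  step 3 ⇒ step 4: CCDABCDABCCCDABC ⇒ BC·BC·C·C·DA·BC·C·C·DA·BC·BC·BC·C·C·DA·BC
    A ↦ C
    B ↦ DA
    C ↦ BC
    D ↦ C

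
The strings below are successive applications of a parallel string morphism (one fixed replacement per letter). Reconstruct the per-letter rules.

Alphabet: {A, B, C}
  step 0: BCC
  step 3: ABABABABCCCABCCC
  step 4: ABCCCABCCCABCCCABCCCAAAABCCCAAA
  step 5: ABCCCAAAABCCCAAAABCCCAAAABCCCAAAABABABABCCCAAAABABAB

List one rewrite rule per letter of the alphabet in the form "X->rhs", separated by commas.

  step 4 ⇒ step 5: ABCCCABCCCABCCCABCCCAAAABCCCAAA ⇒ AB·CCC·A·A·A·AB·CCC·A·A·A·AB·CCC·A·A·A·AB·CCC·A·A·A·AB·AB·AB·AB·CCC·A·A·A·AB·AB·AB
    A ↦ AB
    B ↦ CCC
    C ↦ A

A->AB, B->CCC, C->A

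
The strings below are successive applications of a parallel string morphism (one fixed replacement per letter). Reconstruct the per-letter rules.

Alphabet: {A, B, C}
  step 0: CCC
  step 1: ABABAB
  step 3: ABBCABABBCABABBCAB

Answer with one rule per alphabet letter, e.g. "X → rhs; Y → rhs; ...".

  step 0 ⇒ step 1: CCC ⇒ AB·AB·AB
    C ↦ AB
    A ↦ C  (constrained at step 1)
    B ↦ BC  (constrained at step 1)

A->C, B->BC, C->AB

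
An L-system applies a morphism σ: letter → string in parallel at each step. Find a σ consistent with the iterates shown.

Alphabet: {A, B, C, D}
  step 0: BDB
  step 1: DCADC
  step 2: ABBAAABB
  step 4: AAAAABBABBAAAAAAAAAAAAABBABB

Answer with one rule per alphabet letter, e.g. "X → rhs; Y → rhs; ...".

A->AA, B->DC, C->BB, D->A

  step 1 ⇒ step 2: DCADC ⇒ A·BB·AA·A·BB
    A ↦ AA
    C ↦ BB
    D ↦ A
  step 0 ⇒ step 1: BDB ⇒ DC·A·DC
    B ↦ DC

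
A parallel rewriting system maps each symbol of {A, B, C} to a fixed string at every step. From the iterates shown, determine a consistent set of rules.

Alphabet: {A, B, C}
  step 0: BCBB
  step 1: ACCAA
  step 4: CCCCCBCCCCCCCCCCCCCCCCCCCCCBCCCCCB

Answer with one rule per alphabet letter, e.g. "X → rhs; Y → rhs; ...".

A->CB, B->A, C->CC

  step 0 ⇒ step 1: BCBB ⇒ A·CC·A·A
    B ↦ A
    C ↦ CC
    A ↦ CB  (constrained at step 1)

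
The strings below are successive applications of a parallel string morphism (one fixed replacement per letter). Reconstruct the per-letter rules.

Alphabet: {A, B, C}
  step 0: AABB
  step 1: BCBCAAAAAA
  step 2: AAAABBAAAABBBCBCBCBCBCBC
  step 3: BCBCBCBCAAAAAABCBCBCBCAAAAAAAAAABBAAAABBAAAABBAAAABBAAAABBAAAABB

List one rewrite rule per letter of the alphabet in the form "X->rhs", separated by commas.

A->BC, B->AAA, C->ABB

  step 2 ⇒ step 3: AAAABBAAAABBBCBCBCBCBCBC ⇒ BC·BC·BC·BC·AAA·AAA·BC·BC·BC·BC·AAA·AAA·AAA·ABB·AAA·ABB·AAA·ABB·AAA·ABB·AAA·ABB·AAA·ABB
    A ↦ BC
    B ↦ AAA
    C ↦ ABB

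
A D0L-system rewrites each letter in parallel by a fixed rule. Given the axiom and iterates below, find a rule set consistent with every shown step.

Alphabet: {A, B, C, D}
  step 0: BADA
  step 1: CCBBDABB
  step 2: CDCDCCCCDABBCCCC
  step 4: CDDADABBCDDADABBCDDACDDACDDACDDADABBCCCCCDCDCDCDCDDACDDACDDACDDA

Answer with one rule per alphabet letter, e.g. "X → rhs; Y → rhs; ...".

A->BB, B->CC, C->CD, D->DA

  step 1 ⇒ step 2: CCBBDABB ⇒ CD·CD·CC·CC·DA·BB·CC·CC
    A ↦ BB
    B ↦ CC
    C ↦ CD
    D ↦ DA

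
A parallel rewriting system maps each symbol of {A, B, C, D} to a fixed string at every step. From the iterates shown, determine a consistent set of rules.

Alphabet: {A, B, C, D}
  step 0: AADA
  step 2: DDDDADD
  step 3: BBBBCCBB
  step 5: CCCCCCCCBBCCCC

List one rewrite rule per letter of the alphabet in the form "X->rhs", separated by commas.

A->CC, B->A, C->D, D->B

  step 2 ⇒ step 3: DDDDADD ⇒ B·B·B·B·CC·B·B
    A ↦ CC
    D ↦ B
    B ↦ A  (constrained at step 3)
    C ↦ D  (constrained at step 3)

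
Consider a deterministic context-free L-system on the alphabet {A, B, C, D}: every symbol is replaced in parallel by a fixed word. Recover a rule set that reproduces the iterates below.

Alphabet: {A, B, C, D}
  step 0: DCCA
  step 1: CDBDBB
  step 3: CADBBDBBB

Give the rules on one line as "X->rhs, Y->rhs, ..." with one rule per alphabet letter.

A->B, B->A, C->DB, D->C

  step 0 ⇒ step 1: DCCA ⇒ C·DB·DB·B
    A ↦ B
    C ↦ DB
    D ↦ C
    B ↦ A  (constrained at step 1)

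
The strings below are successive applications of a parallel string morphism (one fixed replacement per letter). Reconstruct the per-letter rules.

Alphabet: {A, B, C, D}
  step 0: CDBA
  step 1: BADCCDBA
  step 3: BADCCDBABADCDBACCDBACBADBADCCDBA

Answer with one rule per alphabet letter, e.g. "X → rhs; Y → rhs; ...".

  step 0 ⇒ step 1: CDBA ⇒ BAD·C·CD·BA
    A ↦ BA
    B ↦ CD
    C ↦ BAD
    D ↦ C

A->BA, B->CD, C->BAD, D->C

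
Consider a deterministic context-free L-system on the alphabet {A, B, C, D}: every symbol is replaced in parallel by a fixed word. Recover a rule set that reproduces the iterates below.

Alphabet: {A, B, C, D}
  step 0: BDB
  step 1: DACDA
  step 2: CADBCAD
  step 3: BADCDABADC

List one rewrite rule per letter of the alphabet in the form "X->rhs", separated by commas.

A->AD, B->DA, C->B, D->C

  step 2 ⇒ step 3: CADBCAD ⇒ B·AD·C·DA·B·AD·C
    A ↦ AD
    B ↦ DA
    C ↦ B
    D ↦ C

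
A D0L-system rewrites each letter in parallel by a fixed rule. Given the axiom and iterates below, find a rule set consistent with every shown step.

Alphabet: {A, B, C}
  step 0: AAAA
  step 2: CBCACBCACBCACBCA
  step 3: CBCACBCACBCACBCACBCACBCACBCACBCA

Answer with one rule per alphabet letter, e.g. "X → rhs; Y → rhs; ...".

A->CA, B->CA, C->CB

  step 2 ⇒ step 3: CBCACBCACBCACBCA ⇒ CB·CA·CB·CA·CB·CA·CB·CA·CB·CA·CB·CA·CB·CA·CB·CA
    A ↦ CA
    B ↦ CA
    C ↦ CB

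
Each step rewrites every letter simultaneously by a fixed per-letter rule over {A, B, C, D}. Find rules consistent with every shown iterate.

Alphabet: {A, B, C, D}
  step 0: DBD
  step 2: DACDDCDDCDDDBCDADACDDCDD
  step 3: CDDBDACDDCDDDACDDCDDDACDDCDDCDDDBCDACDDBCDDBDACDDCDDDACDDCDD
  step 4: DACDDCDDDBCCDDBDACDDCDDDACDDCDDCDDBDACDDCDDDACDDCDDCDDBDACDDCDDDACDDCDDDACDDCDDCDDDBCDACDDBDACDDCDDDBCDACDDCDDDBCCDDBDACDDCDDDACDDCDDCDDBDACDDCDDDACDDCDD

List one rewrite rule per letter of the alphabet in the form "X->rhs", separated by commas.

  step 3 ⇒ step 4: CDDBDACDDCDDDACDDCDDDACDDCDDCDDDBCDACDDBCDDBDACDDCDDDACDDCDD ⇒ DA·CDD·CDD·DBC·CDD·B·DA·CDD·CDD·DA·CDD·CDD·CDD·B·DA·CDD·CDD·DA·CDD·CDD·CDD·B·DA·CDD·CDD·DA·CDD·CDD·DA·CDD·CDD·CDD·DBC·DA·CDD·B·DA·CDD·CDD·DBC·DA·CDD·CDD·DBC·CDD·B·DA·CDD·CDD·DA·CDD·CDD·CDD·B·DA·CDD·CDD·DA·CDD·CDD
    A ↦ B
    B ↦ DBC
    C ↦ DA
    D ↦ CDD

A->B, B->DBC, C->DA, D->CDD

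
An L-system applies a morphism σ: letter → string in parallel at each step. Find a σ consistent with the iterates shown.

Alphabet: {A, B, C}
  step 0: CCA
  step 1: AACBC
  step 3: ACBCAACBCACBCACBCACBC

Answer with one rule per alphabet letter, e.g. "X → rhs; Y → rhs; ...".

  step 0 ⇒ step 1: CCA ⇒ A·A·CBC
    A ↦ CBC
    C ↦ A
    B ↦ CBC  (constrained at step 1)

A->CBC, B->CBC, C->A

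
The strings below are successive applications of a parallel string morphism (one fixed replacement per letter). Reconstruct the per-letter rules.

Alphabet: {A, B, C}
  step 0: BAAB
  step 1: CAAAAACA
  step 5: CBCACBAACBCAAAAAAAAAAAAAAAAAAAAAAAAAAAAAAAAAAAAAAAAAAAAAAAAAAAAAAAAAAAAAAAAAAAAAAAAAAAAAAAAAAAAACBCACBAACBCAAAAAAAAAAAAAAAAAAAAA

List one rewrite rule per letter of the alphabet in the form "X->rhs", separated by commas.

A->AA, B->CA, C->CB

  step 0 ⇒ step 1: BAAB ⇒ CA·AA·AA·CA
    A ↦ AA
    B ↦ CA
    C ↦ CB  (constrained at step 1)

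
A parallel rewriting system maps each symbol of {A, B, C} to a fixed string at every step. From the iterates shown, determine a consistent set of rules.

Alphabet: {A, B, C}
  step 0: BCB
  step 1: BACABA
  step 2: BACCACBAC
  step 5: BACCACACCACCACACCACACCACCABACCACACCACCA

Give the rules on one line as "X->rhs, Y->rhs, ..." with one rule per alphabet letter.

  step 1 ⇒ step 2: BACABA ⇒ BA·C·CA·C·BA·C
    A ↦ C
    B ↦ BA
    C ↦ CA

A->C, B->BA, C->CA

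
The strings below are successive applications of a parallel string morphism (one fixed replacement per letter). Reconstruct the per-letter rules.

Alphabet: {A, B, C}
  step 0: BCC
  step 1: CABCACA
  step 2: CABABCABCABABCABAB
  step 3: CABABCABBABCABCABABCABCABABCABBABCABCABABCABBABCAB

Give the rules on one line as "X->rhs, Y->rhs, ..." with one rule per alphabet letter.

  step 2 ⇒ step 3: CABABCABCABABCABAB ⇒ CA·BAB·CAB·BAB·CAB·CA·BAB·CAB·CA·BAB·CAB·BAB·CAB·CA·BAB·CAB·BAB·CAB
    A ↦ BAB
    B ↦ CAB
    C ↦ CA

A->BAB, B->CAB, C->CA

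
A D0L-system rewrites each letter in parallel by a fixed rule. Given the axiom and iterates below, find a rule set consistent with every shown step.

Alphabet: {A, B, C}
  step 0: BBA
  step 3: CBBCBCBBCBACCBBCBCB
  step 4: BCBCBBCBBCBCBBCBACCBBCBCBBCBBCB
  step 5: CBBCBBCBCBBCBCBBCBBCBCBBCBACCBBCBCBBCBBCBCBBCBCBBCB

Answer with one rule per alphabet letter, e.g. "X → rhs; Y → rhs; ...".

A->ACC, B->CB, C->B

  step 4 ⇒ step 5: BCBCBBCBBCBCBBCBACCBBCBCBBCBBCB ⇒ CB·B·CB·B·CB·CB·B·CB·CB·B·CB·B·CB·CB·B·CB·ACC·B·B·CB·CB·B·CB·B·CB·CB·B·CB·CB·B·CB
    A ↦ ACC
    B ↦ CB
    C ↦ B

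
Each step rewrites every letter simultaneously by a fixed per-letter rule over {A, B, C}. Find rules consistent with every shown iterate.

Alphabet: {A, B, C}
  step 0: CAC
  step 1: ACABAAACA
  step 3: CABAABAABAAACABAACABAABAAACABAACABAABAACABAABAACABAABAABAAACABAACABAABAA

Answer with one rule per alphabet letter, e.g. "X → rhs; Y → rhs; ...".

  step 0 ⇒ step 1: CAC ⇒ ACA·BAA·ACA
    A ↦ BAA
    C ↦ ACA
    B ↦ CA  (constrained at step 1)

A->BAA, B->CA, C->ACA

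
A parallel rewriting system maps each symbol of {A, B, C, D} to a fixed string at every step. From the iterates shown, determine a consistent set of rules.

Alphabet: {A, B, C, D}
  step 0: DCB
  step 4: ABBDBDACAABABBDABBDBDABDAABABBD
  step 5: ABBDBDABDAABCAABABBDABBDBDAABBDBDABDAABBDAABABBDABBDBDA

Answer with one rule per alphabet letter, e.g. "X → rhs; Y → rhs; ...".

  step 4 ⇒ step 5: ABBDBDACAABABBDABBDBDABDAABABBD ⇒ AB·BD·BD·A·BD·A·AB·CA·AB·AB·BD·AB·BD·BD·A·AB·BD·BD·A·BD·A·AB·BD·A·AB·AB·BD·AB·BD·BD·A
    A ↦ AB
    B ↦ BD
    C ↦ CA
    D ↦ A

A->AB, B->BD, C->CA, D->A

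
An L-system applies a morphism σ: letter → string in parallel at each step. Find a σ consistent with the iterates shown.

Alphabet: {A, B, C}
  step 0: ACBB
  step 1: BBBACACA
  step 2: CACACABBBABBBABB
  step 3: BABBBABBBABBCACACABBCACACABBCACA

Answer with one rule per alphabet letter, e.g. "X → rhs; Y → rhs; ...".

A->BB, B->CA, C->BA

  step 2 ⇒ step 3: CACACABBBABBBABB ⇒ BA·BB·BA·BB·BA·BB·CA·CA·CA·BB·CA·CA·CA·BB·CA·CA
    A ↦ BB
    B ↦ CA
    C ↦ BA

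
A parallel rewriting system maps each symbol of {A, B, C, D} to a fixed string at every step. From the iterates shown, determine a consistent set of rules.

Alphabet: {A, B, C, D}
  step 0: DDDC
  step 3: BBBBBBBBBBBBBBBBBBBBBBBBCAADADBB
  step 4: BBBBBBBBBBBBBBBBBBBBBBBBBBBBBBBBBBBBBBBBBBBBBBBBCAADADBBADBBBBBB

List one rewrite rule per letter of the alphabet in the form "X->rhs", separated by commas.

A->AD, B->BB, C->CA, D->BB

  step 3 ⇒ step 4: BBBBBBBBBBBBBBBBBBBBBBBBCAADADBB ⇒ BB·BB·BB·BB·BB·BB·BB·BB·BB·BB·BB·BB·BB·BB·BB·BB·BB·BB·BB·BB·BB·BB·BB·BB·CA·AD·AD·BB·AD·BB·BB·BB
    A ↦ AD
    B ↦ BB
    C ↦ CA
    D ↦ BB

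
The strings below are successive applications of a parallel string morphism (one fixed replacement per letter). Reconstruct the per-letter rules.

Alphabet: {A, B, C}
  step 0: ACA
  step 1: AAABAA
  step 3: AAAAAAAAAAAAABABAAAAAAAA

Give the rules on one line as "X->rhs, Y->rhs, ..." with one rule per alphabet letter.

  step 0 ⇒ step 1: ACA ⇒ AA·AB·AA
    A ↦ AA
    C ↦ AB
    B ↦ CC  (constrained at step 1)

A->AA, B->CC, C->AB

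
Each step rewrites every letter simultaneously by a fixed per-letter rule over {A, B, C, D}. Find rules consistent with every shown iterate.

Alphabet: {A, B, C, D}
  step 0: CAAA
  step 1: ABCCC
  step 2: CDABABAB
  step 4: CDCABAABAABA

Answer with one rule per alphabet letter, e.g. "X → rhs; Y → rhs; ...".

A->C, B->D, C->AB, D->A

  step 1 ⇒ step 2: ABCCC ⇒ C·D·AB·AB·AB
    A ↦ C
    B ↦ D
    C ↦ AB
    D ↦ A  (constrained at step 2)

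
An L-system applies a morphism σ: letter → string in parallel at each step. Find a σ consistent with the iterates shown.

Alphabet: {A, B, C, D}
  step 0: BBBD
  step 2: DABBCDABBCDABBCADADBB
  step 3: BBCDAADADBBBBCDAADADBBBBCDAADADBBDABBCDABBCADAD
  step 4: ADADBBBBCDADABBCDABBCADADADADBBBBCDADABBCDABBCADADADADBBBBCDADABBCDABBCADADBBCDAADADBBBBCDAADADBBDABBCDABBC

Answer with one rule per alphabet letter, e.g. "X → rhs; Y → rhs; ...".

A->DA, B->AD, C->BB, D->BBC

  step 3 ⇒ step 4: BBCDAADADBBBBCDAADADBBBBCDAADADBBDABBCDABBCADAD ⇒ AD·AD·BB·BBC·DA·DA·BBC·DA·BBC·AD·AD·AD·AD·BB·BBC·DA·DA·BBC·DA·BBC·AD·AD·AD·AD·BB·BBC·DA·DA·BBC·DA·BBC·AD·AD·BBC·DA·AD·AD·BB·BBC·DA·AD·AD·BB·DA·BBC·DA·BBC
    A ↦ DA
    B ↦ AD
    C ↦ BB
    D ↦ BBC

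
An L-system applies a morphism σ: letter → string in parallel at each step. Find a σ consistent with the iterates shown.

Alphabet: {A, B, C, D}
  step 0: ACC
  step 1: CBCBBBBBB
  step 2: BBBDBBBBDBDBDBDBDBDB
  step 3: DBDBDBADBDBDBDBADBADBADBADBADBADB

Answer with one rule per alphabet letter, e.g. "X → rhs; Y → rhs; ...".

A->CBC, B->DB, C->BBB, D->A

  step 2 ⇒ step 3: BBBDBBBBDBDBDBDBDBDB ⇒ DB·DB·DB·A·DB·DB·DB·DB·A·DB·A·DB·A·DB·A·DB·A·DB·A·DB
    B ↦ DB
    D ↦ A
  step 0 ⇒ step 1: ACC ⇒ CBC·BBB·BBB
    A ↦ CBC
  step 0 ⇒ step 1: ACC ⇒ CBC·BBB·BBB
    C ↦ BBB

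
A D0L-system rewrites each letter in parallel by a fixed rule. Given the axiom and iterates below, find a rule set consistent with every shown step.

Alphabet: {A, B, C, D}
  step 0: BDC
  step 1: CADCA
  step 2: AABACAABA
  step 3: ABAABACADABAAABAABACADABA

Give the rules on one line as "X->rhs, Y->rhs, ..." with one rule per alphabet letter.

A->ABA, B->CAD, C->A, D->C

  step 2 ⇒ step 3: AABACAABA ⇒ ABA·ABA·CAD·ABA·A·ABA·ABA·CAD·ABA
    A ↦ ABA
    B ↦ CAD
    C ↦ A
  step 0 ⇒ step 1: BDC ⇒ CAD·C·A
    D ↦ C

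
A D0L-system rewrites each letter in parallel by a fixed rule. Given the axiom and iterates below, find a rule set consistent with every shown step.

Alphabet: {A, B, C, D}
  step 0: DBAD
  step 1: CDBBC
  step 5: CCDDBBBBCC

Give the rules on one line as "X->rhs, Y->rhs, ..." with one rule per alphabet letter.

  step 0 ⇒ step 1: DBAD ⇒ C·D·BB·C
    A ↦ BB
    B ↦ D
    D ↦ C
    C ↦ A  (constrained at step 1)

A->BB, B->D, C->A, D->C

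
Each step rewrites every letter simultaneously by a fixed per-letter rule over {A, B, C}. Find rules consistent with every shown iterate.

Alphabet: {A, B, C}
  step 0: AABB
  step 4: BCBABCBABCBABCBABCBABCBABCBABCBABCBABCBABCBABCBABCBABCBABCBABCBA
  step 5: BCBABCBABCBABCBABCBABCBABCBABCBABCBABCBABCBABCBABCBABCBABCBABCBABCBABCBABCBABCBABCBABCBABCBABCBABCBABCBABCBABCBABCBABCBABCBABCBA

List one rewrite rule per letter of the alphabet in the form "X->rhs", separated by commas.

  step 4 ⇒ step 5: BCBABCBABCBABCBABCBABCBABCBABCBABCBABCBABCBABCBABCBABCBABCBABCBA ⇒ BC·BA·BC·BA·BC·BA·BC·BA·BC·BA·BC·BA·BC·BA·BC·BA·BC·BA·BC·BA·BC·BA·BC·BA·BC·BA·BC·BA·BC·BA·BC·BA·BC·BA·BC·BA·BC·BA·BC·BA·BC·BA·BC·BA·BC·BA·BC·BA·BC·BA·BC·BA·BC·BA·BC·BA·BC·BA·BC·BA·BC·BA·BC·BA
    A ↦ BA
    B ↦ BC
    C ↦ BA

A->BA, B->BC, C->BA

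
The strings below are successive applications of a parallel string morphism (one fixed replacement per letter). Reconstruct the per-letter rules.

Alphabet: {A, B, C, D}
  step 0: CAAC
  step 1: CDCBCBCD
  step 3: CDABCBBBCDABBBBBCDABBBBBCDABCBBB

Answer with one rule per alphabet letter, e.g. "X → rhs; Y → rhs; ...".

A->CB, B->BB, C->CD, D->AB

  step 0 ⇒ step 1: CAAC ⇒ CD·CB·CB·CD
    A ↦ CB
    C ↦ CD
    B ↦ BB  (constrained at step 1)
    D ↦ AB  (constrained at step 1)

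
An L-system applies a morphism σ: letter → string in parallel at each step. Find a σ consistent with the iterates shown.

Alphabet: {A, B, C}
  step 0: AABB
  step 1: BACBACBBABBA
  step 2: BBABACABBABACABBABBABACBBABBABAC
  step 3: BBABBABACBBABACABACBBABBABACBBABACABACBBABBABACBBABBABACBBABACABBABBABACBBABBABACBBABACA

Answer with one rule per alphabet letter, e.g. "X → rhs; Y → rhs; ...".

A->BAC, B->BBA, C->A

  step 2 ⇒ step 3: BBABACABBABACABBABBABACBBABBABAC ⇒ BBA·BBA·BAC·BBA·BAC·A·BAC·BBA·BBA·BAC·BBA·BAC·A·BAC·BBA·BBA·BAC·BBA·BBA·BAC·BBA·BAC·A·BBA·BBA·BAC·BBA·BBA·BAC·BBA·BAC·A
    A ↦ BAC
    B ↦ BBA
    C ↦ A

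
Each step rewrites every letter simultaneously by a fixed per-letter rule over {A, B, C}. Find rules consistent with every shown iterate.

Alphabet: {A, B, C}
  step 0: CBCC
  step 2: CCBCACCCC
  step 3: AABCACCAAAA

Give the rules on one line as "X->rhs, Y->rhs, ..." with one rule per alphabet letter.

A->CC, B->BC, C->A

  step 2 ⇒ step 3: CCBCACCCC ⇒ A·A·BC·A·CC·A·A·A·A
    A ↦ CC
    B ↦ BC
    C ↦ A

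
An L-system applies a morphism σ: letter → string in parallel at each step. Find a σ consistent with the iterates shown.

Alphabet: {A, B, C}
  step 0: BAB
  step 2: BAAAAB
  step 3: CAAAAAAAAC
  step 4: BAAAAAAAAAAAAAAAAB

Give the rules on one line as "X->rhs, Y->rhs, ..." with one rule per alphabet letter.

A->AA, B->C, C->B

  step 3 ⇒ step 4: CAAAAAAAAC ⇒ B·AA·AA·AA·AA·AA·AA·AA·AA·B
    A ↦ AA
    C ↦ B
  step 2 ⇒ step 3: BAAAAB ⇒ C·AA·AA·AA·AA·C
    B ↦ C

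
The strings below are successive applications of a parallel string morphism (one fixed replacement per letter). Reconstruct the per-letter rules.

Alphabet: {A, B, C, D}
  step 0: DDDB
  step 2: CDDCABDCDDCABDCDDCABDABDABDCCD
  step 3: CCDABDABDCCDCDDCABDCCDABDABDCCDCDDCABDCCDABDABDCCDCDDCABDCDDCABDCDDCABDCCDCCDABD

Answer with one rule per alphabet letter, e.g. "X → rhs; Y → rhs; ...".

  step 2 ⇒ step 3: CDDCABDCDDCABDCDDCABDABDABDCCD ⇒ CCD·ABD·ABD·CCD·C·DDC·ABD·CCD·ABD·ABD·CCD·C·DDC·ABD·CCD·ABD·ABD·CCD·C·DDC·ABD·C·DDC·ABD·C·DDC·ABD·CCD·CCD·ABD
    A ↦ C
    B ↦ DDC
    C ↦ CCD
    D ↦ ABD

A->C, B->DDC, C->CCD, D->ABD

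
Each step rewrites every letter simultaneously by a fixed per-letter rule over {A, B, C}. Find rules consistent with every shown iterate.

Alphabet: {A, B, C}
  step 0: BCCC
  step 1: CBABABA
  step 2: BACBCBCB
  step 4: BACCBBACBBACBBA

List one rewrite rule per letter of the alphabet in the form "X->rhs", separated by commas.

A->B, B->C, C->BA

  step 1 ⇒ step 2: CBABABA ⇒ BA·C·B·C·B·C·B
    A ↦ B
    B ↦ C
    C ↦ BA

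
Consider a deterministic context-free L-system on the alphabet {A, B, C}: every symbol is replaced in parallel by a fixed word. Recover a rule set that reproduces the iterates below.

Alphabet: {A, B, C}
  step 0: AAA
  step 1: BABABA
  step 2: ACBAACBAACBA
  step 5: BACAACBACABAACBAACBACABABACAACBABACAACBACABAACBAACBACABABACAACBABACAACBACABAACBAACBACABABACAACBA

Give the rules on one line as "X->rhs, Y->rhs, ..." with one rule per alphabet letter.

  step 1 ⇒ step 2: BABABA ⇒ AC·BA·AC·BA·AC·BA
    A ↦ BA
    B ↦ AC
    C ↦ CA  (constrained at step 2)

A->BA, B->AC, C->CA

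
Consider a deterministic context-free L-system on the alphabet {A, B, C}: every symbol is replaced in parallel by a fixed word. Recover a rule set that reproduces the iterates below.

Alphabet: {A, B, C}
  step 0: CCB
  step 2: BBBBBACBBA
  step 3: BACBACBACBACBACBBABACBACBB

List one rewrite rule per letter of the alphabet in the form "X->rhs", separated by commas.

A->BB, B->BAC, C->A

  step 2 ⇒ step 3: BBBBBACBBA ⇒ BAC·BAC·BAC·BAC·BAC·BB·A·BAC·BAC·BB
    A ↦ BB
    B ↦ BAC
    C ↦ A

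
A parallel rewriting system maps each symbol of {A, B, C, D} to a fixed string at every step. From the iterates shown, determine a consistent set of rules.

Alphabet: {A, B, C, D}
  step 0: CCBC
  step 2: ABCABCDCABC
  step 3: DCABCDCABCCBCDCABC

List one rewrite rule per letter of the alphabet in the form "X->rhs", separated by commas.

A->DC, B->A, C->BC, D->C

  step 2 ⇒ step 3: ABCABCDCABC ⇒ DC·A·BC·DC·A·BC·C·BC·DC·A·BC
    A ↦ DC
    B ↦ A
    C ↦ BC
    D ↦ C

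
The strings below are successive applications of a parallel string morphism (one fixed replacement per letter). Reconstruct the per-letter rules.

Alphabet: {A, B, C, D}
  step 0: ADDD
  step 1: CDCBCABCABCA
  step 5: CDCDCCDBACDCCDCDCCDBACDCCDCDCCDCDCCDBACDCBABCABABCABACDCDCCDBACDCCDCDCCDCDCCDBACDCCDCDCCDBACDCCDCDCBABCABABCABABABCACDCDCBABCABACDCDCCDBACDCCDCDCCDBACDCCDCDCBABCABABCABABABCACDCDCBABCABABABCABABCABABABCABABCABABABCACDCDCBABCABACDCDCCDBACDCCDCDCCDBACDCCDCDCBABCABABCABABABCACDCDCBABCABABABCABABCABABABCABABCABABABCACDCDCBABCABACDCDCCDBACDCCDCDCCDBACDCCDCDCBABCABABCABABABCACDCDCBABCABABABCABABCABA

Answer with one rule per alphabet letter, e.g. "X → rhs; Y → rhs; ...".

  step 0 ⇒ step 1: ADDD ⇒ CDC·BCA·BCA·BCA
    A ↦ CDC
    D ↦ BCA
    B ↦ CD  (constrained at step 1)
    C ↦ BA  (constrained at step 1)

A->CDC, B->CD, C->BA, D->BCA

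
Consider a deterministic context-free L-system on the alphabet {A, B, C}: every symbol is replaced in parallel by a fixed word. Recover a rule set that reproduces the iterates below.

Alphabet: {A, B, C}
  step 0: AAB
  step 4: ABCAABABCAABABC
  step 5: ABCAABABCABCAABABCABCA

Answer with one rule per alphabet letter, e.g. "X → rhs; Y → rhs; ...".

A->AB, B->C, C->A

  step 4 ⇒ step 5: ABCAABABCAABABC ⇒ AB·C·A·AB·AB·C·AB·C·A·AB·AB·C·AB·C·A
    A ↦ AB
    B ↦ C
    C ↦ A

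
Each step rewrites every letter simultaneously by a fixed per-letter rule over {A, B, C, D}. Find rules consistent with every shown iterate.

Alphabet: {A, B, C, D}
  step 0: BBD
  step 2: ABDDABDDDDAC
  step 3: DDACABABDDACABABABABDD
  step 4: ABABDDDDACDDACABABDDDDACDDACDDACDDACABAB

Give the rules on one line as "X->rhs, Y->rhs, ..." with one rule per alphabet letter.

  step 3 ⇒ step 4: DDACABABDDACABABABABDD ⇒ AB·AB·D·D·D·DAC·D·DAC·AB·AB·D·D·D·DAC·D·DAC·D·DAC·D·DAC·AB·AB
    A ↦ D
    B ↦ DAC
    C ↦ D
    D ↦ AB

A->D, B->DAC, C->D, D->AB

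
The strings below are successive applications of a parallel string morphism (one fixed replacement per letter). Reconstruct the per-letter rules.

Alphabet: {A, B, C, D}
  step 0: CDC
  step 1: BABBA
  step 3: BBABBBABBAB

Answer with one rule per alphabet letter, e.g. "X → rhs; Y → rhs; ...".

  step 0 ⇒ step 1: CDC ⇒ BA·B·BA
    C ↦ BA
    D ↦ B
    A ↦ D  (constrained at step 1)
    B ↦ DC  (constrained at step 1)

A->D, B->DC, C->BA, D->B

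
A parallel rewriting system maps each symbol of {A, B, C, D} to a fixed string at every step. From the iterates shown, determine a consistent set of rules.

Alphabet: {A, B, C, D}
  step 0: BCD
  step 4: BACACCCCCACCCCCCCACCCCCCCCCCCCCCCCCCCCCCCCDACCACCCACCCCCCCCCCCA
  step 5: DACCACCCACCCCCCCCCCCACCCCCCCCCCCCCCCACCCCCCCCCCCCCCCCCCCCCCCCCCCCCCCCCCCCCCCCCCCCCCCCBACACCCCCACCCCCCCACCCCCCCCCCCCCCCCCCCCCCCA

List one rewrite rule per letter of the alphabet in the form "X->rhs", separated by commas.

  step 4 ⇒ step 5: BACACCCCCACCCCCCCACCCCCCCCCCCCCCCCCCCCCCCCDACCACCCACCCCCCCCCCCA ⇒ DAC·CA·CC·CA·CC·CC·CC·CC·CC·CA·CC·CC·CC·CC·CC·CC·CC·CA·CC·CC·CC·CC·CC·CC·CC·CC·CC·CC·CC·CC·CC·CC·CC·CC·CC·CC·CC·CC·CC·CC·CC·CC·BA·CA·CC·CC·CA·CC·CC·CC·CA·CC·CC·CC·CC·CC·CC·CC·CC·CC·CC·CC·CA
    A ↦ CA
    B ↦ DAC
    C ↦ CC
    D ↦ BA

A->CA, B->DAC, C->CC, D->BA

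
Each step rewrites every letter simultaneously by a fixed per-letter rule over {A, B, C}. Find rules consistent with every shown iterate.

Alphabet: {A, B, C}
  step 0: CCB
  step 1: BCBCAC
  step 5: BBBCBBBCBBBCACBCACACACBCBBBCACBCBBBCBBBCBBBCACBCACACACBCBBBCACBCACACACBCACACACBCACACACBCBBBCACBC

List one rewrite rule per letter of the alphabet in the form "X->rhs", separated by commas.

A->BB, B->AC, C->BC

  step 0 ⇒ step 1: CCB ⇒ BC·BC·AC
    B ↦ AC
    C ↦ BC
    A ↦ BB  (constrained at step 1)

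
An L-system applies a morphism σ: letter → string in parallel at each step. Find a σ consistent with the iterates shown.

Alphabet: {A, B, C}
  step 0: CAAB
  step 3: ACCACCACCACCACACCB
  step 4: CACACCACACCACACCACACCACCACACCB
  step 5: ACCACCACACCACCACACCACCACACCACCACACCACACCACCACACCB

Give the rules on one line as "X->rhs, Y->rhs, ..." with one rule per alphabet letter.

  step 4 ⇒ step 5: CACACCACACCACACCACACCACCACACCB ⇒ AC·C·AC·C·AC·AC·C·AC·C·AC·AC·C·AC·C·AC·AC·C·AC·C·AC·AC·C·AC·AC·C·AC·C·AC·AC·CB
    A ↦ C
    B ↦ CB
    C ↦ AC

A->C, B->CB, C->AC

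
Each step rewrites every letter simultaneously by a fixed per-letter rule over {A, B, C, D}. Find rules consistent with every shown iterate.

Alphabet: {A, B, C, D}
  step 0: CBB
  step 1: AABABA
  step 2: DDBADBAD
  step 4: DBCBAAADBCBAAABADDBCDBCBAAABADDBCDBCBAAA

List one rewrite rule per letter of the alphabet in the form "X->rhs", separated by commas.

A->D, B->BA, C->AA, D->DBC

  step 1 ⇒ step 2: AABABA ⇒ D·D·BA·D·BA·D
    A ↦ D
    B ↦ BA
  step 0 ⇒ step 1: CBB ⇒ AA·BA·BA
    C ↦ AA
    D ↦ DBC  (constrained at step 2)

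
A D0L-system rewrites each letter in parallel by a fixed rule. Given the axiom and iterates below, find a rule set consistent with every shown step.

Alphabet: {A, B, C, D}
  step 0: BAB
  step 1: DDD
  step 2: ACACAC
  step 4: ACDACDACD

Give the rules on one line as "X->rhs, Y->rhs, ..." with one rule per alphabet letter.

A->D, B->D, C->B, D->AC

  step 1 ⇒ step 2: DDD ⇒ AC·AC·AC
    D ↦ AC
  step 0 ⇒ step 1: BAB ⇒ D·D·D
    A ↦ D
  step 0 ⇒ step 1: BAB ⇒ D·D·D
    B ↦ D
    C ↦ B  (constrained at step 2)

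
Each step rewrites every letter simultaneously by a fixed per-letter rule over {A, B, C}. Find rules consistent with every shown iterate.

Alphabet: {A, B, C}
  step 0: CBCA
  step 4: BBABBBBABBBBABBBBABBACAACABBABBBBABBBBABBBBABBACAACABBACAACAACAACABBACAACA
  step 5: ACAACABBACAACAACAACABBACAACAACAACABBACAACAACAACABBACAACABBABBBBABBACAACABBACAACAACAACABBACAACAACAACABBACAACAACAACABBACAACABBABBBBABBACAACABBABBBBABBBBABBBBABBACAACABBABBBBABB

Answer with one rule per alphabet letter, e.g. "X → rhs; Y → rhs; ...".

A->BB, B->ACA, C->A

  step 4 ⇒ step 5: BBABBBBABBBBABBBBABBACAACABBABBBBABBBBABBBBABBACAACABBACAACAACAACABBACAACA ⇒ ACA·ACA·BB·ACA·ACA·ACA·ACA·BB·ACA·ACA·ACA·ACA·BB·ACA·ACA·ACA·ACA·BB·ACA·ACA·BB·A·BB·BB·A·BB·ACA·ACA·BB·ACA·ACA·ACA·ACA·BB·ACA·ACA·ACA·ACA·BB·ACA·ACA·ACA·ACA·BB·ACA·ACA·BB·A·BB·BB·A·BB·ACA·ACA·BB·A·BB·BB·A·BB·BB·A·BB·BB·A·BB·ACA·ACA·BB·A·BB·BB·A·BB
    A ↦ BB
    B ↦ ACA
    C ↦ A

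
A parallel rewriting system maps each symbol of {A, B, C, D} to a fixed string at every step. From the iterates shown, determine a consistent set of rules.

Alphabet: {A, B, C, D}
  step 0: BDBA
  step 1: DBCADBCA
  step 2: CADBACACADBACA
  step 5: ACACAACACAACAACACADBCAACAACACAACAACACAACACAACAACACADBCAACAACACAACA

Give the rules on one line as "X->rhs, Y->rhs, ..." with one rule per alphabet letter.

  step 1 ⇒ step 2: DBCADBCA ⇒ CA·DB·A·CA·CA·DB·A·CA
    A ↦ CA
    B ↦ DB
    C ↦ A
    D ↦ CA

A->CA, B->DB, C->A, D->CA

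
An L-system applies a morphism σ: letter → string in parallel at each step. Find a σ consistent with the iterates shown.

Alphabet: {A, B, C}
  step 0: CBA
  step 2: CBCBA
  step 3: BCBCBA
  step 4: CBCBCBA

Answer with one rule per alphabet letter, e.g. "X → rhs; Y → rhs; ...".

A->BA, B->C, C->B

  step 3 ⇒ step 4: BCBCBA ⇒ C·B·C·B·C·BA
    A ↦ BA
    B ↦ C
    C ↦ B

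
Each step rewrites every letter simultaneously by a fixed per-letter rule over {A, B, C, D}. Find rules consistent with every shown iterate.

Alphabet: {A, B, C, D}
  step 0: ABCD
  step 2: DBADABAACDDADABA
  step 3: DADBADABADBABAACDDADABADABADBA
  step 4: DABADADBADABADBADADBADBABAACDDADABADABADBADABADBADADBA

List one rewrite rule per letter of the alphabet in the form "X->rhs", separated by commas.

  step 3 ⇒ step 4: DADBADABADBABAACDDADABADABADBA ⇒ DA·BA·DA·D·BA·DA·BA·D·BA·DA·D·BA·D·BA·BA·ACD·DA·DA·BA·DA·BA·D·BA·DA·BA·D·BA·DA·D·BA
    A ↦ BA
    B ↦ D
    C ↦ ACD
    D ↦ DA

A->BA, B->D, C->ACD, D->DA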